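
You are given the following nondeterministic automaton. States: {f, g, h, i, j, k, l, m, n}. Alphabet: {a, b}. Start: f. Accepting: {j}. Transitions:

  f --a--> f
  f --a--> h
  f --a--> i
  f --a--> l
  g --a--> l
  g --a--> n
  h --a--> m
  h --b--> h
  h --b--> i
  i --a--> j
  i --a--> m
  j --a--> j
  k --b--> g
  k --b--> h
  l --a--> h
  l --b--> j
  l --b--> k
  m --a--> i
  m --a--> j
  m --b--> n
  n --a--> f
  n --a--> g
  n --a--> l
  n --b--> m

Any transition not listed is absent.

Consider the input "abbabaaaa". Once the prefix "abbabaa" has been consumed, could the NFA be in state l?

Yes

Start in {f}.
Read 'a': f→{f, h, i, l}; now {f, h, i, l}.
Read 'b': f→∅, h→{h, i}, i→∅, l→{j, k}; now {h, i, j, k}.
Read 'b': h→{h, i}, i→∅, j→∅, k→{g, h}; now {g, h, i}.
Read 'a': g→{l, n}, h→{m}, i→{j, m}; now {j, l, m, n}.
Read 'b': j→∅, l→{j, k}, m→{n}, n→{m}; now {j, k, m, n}.
Read 'a': j→{j}, k→∅, m→{i, j}, n→{f, g, l}; now {f, g, i, j, l}.
Read 'a': f→{f, h, i, l}, g→{l, n}, i→{j, m}, j→{j}, l→{h}; now {f, h, i, j, l, m, n}.
State l is in {f, h, i, j, l, m, n}.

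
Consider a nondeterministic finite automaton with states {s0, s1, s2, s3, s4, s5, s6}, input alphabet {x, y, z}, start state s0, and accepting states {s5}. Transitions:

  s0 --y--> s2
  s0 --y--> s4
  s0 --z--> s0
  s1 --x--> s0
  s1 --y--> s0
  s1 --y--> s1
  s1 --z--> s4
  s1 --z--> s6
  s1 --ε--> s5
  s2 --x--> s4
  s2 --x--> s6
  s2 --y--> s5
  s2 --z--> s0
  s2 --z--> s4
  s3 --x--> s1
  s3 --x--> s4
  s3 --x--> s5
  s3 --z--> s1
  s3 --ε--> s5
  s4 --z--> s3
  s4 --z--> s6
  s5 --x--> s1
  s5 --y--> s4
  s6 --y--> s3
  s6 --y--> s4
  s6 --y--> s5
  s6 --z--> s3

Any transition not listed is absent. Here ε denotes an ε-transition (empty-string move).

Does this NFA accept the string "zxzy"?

No

Start in {s0}.
Read 'z': {s0} → {s0}.
Read 'x': {s0} → ∅.
The set is empty and remains empty for the remaining 2 symbols.
The final set ∅ contains no accepting state.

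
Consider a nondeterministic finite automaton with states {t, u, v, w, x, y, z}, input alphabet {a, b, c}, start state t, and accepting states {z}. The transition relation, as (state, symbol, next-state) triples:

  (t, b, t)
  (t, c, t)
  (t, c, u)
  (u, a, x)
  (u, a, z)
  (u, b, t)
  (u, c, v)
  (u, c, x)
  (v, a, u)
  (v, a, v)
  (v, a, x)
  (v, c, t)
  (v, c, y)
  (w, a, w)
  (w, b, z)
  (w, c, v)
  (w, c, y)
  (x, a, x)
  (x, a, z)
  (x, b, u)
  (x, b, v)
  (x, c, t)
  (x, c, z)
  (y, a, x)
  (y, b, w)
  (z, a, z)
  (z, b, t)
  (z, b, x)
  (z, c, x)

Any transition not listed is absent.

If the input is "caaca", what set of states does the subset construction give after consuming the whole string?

{x, z}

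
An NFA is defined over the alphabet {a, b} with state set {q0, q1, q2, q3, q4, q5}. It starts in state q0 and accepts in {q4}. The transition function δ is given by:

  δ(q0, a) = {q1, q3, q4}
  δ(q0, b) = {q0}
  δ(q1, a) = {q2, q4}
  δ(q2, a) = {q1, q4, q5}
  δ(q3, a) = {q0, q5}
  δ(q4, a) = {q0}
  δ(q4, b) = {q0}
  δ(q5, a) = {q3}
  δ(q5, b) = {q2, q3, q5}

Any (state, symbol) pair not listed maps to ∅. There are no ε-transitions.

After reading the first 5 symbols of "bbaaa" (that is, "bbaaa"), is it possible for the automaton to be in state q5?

Start in {q0}.
Read 'b': q0→{q0}; now {q0}.
Read 'b': q0→{q0}; now {q0}.
Read 'a': q0→{q1, q3, q4}; now {q1, q3, q4}.
Read 'a': q1→{q2, q4}, q3→{q0, q5}, q4→{q0}; now {q0, q2, q4, q5}.
Read 'a': q0→{q1, q3, q4}, q2→{q1, q4, q5}, q4→{q0}, q5→{q3}; now {q0, q1, q3, q4, q5}.
State q5 is in {q0, q1, q3, q4, q5}.

Yes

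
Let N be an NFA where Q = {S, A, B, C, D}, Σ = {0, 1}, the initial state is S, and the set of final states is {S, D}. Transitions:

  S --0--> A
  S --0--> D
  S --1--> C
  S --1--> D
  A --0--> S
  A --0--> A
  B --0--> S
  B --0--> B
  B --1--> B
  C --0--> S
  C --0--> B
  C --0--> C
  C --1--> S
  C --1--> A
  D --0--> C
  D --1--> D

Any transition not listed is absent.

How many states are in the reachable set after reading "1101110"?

Start in {S}.
Read '1': {S} → {C, D}.
Read '1': {C, D} → {S, A, D}.
Read '0': {S, A, D} → {S, A, C, D}.
Read '1': {S, A, C, D} → {S, A, C, D}.
Read '1': {S, A, C, D} → {S, A, C, D}.
Read '1': {S, A, C, D} → {S, A, C, D}.
Read '0': {S, A, C, D} → {S, A, B, C, D}.
That set has 5 states.

5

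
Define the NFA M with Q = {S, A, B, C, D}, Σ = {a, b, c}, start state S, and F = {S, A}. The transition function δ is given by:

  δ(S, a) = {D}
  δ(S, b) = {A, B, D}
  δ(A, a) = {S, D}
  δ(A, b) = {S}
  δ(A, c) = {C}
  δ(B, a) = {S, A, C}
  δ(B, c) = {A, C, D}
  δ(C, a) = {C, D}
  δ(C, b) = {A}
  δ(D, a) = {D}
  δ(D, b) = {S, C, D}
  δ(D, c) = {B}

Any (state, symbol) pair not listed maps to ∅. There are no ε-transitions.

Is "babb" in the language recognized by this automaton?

Yes

Start in {S}.
Read 'b': S→{A, B, D}; now {A, B, D}.
Read 'a': A→{S, D}, B→{S, A, C}, D→{D}; now {S, A, C, D}.
Read 'b': S→{A, B, D}, A→{S}, C→{A}, D→{S, C, D}; now {S, A, B, C, D}.
Read 'b': S→{A, B, D}, A→{S}, B→∅, C→{A}, D→{S, C, D}; now {S, A, B, C, D}.
The final set {S, A, B, C, D} contains the accepting states S, A.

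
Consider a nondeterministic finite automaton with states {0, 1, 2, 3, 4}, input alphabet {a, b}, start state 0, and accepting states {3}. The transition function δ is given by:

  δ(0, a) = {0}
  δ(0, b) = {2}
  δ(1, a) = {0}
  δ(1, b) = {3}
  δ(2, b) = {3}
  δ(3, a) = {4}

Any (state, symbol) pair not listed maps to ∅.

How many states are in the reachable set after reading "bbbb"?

Start in {0}.
Read 'b': {0} → {2}.
Read 'b': {2} → {3}.
Read 'b': {3} → ∅.
The set is empty and remains empty for the remaining 1 symbol.
That set has 0 states.

0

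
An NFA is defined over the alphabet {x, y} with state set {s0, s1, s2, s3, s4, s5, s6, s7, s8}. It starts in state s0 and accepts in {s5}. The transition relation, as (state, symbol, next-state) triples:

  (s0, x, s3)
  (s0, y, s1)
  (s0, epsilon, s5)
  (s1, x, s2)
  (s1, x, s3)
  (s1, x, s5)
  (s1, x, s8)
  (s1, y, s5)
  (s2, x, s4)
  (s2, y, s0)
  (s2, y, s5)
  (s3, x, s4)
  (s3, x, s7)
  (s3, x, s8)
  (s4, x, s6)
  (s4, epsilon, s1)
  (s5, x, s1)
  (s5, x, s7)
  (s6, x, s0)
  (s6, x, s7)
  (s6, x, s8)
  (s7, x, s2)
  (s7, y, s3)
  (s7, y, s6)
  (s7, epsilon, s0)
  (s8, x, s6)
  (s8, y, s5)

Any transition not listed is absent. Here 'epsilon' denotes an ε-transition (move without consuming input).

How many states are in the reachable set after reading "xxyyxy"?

5

Start: ε-closure({s0}) = {s0, s5}.
Read 'x': s0→{s3}, s5→{s1, s7}; union {s1, s3, s7}; ε-closure = {s0, s1, s3, s5, s7}.
Read 'x': s0→{s3}, s1→{s2, s3, s5, s8}, s3→{s4, s7, s8}, s5→{s1, s7}, s7→{s2}; union {s1, s2, s3, s4, s5, s7, s8}; ε-closure = {s0, s1, s2, s3, s4, s5, s7, s8}.
Read 'y': s0→{s1}, s1→{s5}, s2→{s0, s5}, s3→∅, s4→∅, s5→∅, s7→{s3, s6}, s8→{s5}; now {s0, s1, s3, s5, s6}.
Read 'y': s0→{s1}, s1→{s5}, s3→∅, s5→∅, s6→∅; now {s1, s5}.
Read 'x': s1→{s2, s3, s5, s8}, s5→{s1, s7}; union {s1, s2, s3, s5, s7, s8}; ε-closure = {s0, s1, s2, s3, s5, s7, s8}.
Read 'y': s0→{s1}, s1→{s5}, s2→{s0, s5}, s3→∅, s5→∅, s7→{s3, s6}, s8→{s5}; now {s0, s1, s3, s5, s6}.
That set has 5 states.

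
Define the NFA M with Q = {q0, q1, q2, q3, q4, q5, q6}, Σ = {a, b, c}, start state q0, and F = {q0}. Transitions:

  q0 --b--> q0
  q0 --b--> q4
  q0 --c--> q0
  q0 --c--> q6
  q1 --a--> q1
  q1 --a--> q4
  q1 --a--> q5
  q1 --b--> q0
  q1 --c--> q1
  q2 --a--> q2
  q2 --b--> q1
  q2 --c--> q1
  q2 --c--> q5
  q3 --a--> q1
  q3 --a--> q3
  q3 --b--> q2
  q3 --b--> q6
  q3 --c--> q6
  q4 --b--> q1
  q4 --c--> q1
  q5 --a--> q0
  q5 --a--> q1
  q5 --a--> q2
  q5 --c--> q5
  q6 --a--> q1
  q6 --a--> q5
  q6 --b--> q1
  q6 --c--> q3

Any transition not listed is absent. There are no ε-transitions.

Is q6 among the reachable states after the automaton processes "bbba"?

No

Start in {q0}.
Read 'b': q0→{q0, q4}; now {q0, q4}.
Read 'b': q0→{q0, q4}, q4→{q1}; now {q0, q1, q4}.
Read 'b': q0→{q0, q4}, q1→{q0}, q4→{q1}; now {q0, q1, q4}.
Read 'a': q0→∅, q1→{q1, q4, q5}, q4→∅; now {q1, q4, q5}.
State q6 is not in {q1, q4, q5}.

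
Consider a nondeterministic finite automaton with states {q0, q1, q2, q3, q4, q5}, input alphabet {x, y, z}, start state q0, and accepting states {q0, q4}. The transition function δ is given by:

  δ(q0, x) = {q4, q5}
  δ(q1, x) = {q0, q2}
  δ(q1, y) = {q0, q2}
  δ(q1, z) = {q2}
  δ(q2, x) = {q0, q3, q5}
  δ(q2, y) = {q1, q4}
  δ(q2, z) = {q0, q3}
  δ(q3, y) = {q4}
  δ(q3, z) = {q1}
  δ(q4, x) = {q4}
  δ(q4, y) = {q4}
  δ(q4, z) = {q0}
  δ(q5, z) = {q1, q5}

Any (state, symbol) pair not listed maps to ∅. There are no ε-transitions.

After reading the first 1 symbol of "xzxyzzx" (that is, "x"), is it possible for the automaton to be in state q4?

Start in {q0}.
Read 'x': {q0} → {q4, q5}.
State q4 is in {q4, q5}.

Yes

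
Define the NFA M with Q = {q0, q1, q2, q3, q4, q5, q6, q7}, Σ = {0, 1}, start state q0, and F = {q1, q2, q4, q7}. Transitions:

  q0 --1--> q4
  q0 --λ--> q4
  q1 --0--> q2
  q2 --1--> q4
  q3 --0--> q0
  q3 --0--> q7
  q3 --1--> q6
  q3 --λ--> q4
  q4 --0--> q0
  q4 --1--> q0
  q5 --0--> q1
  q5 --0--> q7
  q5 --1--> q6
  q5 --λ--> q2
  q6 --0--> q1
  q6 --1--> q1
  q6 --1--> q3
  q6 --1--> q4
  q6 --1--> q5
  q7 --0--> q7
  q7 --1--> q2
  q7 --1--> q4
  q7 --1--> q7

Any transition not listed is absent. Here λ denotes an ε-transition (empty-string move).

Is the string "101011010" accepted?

Yes

Start: ε-closure({q0}) = {q0, q4}.
Read '1': {q0, q4} → {q0, q4}.
Read '0': {q0, q4} → {q0, q4}.
Read '1': {q0, q4} → {q0, q4}.
Read '0': {q0, q4} → {q0, q4}.
Read '1': {q0, q4} → {q0, q4}.
Read '1': {q0, q4} → {q0, q4}.
Read '0': {q0, q4} → {q0, q4}.
Read '1': {q0, q4} → {q0, q4}.
Read '0': {q0, q4} → {q0, q4}.
The final set {q0, q4} contains the accepting state q4.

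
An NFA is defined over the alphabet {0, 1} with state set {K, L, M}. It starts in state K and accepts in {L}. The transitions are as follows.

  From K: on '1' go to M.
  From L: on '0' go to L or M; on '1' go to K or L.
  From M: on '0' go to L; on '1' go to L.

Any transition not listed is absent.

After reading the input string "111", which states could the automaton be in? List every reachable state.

{K, L}

Start in {K}.
Read '1': K→{M}; now {M}.
Read '1': M→{L}; now {L}.
Read '1': L→{K, L}; now {K, L}.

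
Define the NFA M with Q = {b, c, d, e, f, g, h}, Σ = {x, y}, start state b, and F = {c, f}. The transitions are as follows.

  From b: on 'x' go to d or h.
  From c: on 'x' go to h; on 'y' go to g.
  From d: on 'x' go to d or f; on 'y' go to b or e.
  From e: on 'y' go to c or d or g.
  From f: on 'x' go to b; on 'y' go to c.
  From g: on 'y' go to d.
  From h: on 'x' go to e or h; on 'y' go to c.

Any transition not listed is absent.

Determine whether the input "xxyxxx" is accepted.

Yes

Start in {b}.
Read 'x': b→{d, h}; now {d, h}.
Read 'x': d→{d, f}, h→{e, h}; now {d, e, f, h}.
Read 'y': d→{b, e}, e→{c, d, g}, f→{c}, h→{c}; now {b, c, d, e, g}.
Read 'x': b→{d, h}, c→{h}, d→{d, f}, e→∅, g→∅; now {d, f, h}.
Read 'x': d→{d, f}, f→{b}, h→{e, h}; now {b, d, e, f, h}.
Read 'x': b→{d, h}, d→{d, f}, e→∅, f→{b}, h→{e, h}; now {b, d, e, f, h}.
The final set {b, d, e, f, h} contains the accepting state f.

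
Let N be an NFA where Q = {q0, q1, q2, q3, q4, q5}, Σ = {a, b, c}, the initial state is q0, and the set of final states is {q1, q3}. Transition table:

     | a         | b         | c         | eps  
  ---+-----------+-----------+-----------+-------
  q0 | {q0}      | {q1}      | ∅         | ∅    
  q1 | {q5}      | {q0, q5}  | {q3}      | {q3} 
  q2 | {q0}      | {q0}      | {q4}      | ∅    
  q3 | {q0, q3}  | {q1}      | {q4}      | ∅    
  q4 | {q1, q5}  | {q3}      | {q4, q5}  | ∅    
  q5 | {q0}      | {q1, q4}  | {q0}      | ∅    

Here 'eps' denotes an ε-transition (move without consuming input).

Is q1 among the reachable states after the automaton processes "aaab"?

Yes

Start in {q0}.
Read 'a': q0→{q0}; now {q0}.
Read 'a': q0→{q0}; now {q0}.
Read 'a': q0→{q0}; now {q0}.
Read 'b': q0→{q1}; union {q1}; ε-closure = {q1, q3}.
State q1 is in {q1, q3}.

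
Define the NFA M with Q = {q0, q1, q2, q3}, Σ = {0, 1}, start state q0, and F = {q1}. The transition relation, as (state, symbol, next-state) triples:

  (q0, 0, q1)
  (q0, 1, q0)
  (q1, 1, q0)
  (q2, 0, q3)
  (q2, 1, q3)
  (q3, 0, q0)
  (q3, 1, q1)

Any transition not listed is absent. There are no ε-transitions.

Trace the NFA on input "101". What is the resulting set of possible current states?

{q0}

Start in {q0}.
Read '1': q0→{q0}; now {q0}.
Read '0': q0→{q1}; now {q1}.
Read '1': q1→{q0}; now {q0}.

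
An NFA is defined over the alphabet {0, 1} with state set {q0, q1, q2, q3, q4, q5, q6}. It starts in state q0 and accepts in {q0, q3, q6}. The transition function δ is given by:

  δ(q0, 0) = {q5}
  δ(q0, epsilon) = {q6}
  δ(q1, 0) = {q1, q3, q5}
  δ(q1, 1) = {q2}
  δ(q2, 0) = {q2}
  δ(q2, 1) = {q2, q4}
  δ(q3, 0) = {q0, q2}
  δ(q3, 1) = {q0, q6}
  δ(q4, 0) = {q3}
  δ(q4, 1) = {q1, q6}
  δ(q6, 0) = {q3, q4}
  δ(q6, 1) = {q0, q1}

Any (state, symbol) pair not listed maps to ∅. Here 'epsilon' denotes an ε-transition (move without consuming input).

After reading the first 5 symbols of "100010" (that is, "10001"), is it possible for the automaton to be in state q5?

Start: ε-closure({q0}) = {q0, q6}.
Read '1': q0→∅, q6→{q0, q1}; union {q0, q1}; ε-closure = {q0, q1, q6}.
Read '0': q0→{q5}, q1→{q1, q3, q5}, q6→{q3, q4}; now {q1, q3, q4, q5}.
Read '0': q1→{q1, q3, q5}, q3→{q0, q2}, q4→{q3}, q5→∅; union {q0, q1, q2, q3, q5}; ε-closure = {q0, q1, q2, q3, q5, q6}.
Read '0': q0→{q5}, q1→{q1, q3, q5}, q2→{q2}, q3→{q0, q2}, q5→∅, q6→{q3, q4}; union {q0, q1, q2, q3, q4, q5}; ε-closure = {q0, q1, q2, q3, q4, q5, q6}.
Read '1': q0→∅, q1→{q2}, q2→{q2, q4}, q3→{q0, q6}, q4→{q1, q6}, q5→∅, q6→{q0, q1}; now {q0, q1, q2, q4, q6}.
State q5 is not in {q0, q1, q2, q4, q6}.

No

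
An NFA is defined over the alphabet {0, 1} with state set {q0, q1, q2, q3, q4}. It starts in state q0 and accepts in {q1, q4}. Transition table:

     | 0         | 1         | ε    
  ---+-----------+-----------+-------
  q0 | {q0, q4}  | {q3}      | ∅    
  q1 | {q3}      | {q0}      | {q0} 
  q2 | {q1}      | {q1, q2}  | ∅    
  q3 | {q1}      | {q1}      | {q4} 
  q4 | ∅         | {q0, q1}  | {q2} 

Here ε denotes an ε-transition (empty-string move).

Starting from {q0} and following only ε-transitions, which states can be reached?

{q0}

Begin with {q0}.
No ε-moves leave this set, so the closure equals the set itself.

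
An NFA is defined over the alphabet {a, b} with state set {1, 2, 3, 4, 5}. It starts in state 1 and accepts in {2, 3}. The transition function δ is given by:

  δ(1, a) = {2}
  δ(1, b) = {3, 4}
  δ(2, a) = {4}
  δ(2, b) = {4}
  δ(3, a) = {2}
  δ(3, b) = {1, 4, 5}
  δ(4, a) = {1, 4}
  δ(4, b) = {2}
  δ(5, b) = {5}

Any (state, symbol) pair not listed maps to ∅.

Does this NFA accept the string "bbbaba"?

Start in {1}.
Read 'b': 1→{3, 4}; now {3, 4}.
Read 'b': 3→{1, 4, 5}, 4→{2}; now {1, 2, 4, 5}.
Read 'b': 1→{3, 4}, 2→{4}, 4→{2}, 5→{5}; now {2, 3, 4, 5}.
Read 'a': 2→{4}, 3→{2}, 4→{1, 4}, 5→∅; now {1, 2, 4}.
Read 'b': 1→{3, 4}, 2→{4}, 4→{2}; now {2, 3, 4}.
Read 'a': 2→{4}, 3→{2}, 4→{1, 4}; now {1, 2, 4}.
The final set {1, 2, 4} contains the accepting state 2.

Yes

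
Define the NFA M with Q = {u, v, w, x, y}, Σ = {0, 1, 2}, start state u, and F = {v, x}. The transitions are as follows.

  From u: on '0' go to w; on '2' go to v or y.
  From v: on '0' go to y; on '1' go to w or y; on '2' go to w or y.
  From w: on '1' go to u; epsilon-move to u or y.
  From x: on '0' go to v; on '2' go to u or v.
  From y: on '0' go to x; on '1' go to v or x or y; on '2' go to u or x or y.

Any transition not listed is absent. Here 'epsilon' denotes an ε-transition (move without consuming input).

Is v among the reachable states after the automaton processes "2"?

Start in {u}.
Read '2': u→{v, y}; now {v, y}.
State v is in {v, y}.

Yes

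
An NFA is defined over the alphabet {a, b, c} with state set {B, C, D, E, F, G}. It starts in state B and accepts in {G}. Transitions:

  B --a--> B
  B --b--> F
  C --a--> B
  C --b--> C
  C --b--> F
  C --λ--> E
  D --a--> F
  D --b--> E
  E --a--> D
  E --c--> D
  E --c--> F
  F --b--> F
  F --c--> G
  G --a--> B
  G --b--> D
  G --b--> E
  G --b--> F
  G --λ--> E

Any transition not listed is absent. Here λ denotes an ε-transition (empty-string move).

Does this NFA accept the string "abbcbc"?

Start in {B}.
Read 'a': B→{B}; now {B}.
Read 'b': B→{F}; now {F}.
Read 'b': F→{F}; now {F}.
Read 'c': F→{G}; union {G}; ε-closure = {E, G}.
Read 'b': E→∅, G→{D, E, F}; now {D, E, F}.
Read 'c': D→∅, E→{D, F}, F→{G}; union {D, F, G}; ε-closure = {D, E, F, G}.
The final set {D, E, F, G} contains the accepting state G.

Yes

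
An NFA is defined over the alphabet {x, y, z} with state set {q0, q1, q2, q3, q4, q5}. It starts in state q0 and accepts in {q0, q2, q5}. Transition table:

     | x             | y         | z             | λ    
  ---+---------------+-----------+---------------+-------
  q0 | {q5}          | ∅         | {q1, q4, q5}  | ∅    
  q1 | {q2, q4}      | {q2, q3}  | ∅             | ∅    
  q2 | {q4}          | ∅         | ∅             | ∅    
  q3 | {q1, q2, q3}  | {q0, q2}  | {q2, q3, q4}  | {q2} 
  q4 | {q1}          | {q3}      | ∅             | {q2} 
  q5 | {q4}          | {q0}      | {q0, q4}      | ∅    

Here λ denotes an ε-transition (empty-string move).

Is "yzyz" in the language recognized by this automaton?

Start in {q0}.
Read 'y': {q0} → ∅.
The set is empty and remains empty for the remaining 3 symbols.
The final set ∅ contains no accepting state.

No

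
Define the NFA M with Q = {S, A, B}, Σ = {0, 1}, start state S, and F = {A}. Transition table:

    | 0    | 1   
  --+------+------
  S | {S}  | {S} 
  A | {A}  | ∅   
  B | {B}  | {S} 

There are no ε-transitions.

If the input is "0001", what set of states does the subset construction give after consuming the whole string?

{S}

Start in {S}.
Read '0': {S} → {S}.
Read '0': {S} → {S}.
Read '0': {S} → {S}.
Read '1': {S} → {S}.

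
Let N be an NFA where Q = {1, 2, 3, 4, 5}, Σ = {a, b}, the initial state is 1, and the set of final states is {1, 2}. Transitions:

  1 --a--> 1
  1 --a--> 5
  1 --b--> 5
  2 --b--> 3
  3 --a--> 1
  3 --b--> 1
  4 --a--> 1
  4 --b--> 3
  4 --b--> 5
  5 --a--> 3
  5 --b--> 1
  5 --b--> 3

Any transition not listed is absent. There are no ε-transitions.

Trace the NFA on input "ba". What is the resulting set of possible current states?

{3}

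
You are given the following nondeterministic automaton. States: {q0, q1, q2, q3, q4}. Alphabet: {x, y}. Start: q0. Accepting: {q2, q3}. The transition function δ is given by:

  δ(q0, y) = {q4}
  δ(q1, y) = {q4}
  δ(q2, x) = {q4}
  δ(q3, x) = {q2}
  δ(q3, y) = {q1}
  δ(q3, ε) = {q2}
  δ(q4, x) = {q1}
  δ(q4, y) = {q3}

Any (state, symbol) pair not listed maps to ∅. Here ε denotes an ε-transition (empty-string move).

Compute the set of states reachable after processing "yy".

{q2, q3}

Start in {q0}.
Read 'y': q0→{q4}; now {q4}.
Read 'y': q4→{q3}; union {q3}; ε-closure = {q2, q3}.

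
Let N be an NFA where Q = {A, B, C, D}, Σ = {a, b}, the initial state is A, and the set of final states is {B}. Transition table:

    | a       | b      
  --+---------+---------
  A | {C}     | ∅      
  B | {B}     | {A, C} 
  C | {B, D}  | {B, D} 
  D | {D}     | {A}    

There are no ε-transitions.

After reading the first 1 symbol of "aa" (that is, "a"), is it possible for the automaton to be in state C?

Start in {A}.
Read 'a': {A} → {C}.
State C is in {C}.

Yes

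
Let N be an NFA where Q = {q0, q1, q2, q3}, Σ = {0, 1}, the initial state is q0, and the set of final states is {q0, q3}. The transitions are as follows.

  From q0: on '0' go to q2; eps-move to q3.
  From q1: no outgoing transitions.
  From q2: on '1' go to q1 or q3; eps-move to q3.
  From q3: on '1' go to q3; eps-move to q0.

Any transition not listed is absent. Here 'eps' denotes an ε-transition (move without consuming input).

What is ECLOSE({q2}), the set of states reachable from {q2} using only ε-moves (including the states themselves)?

{q0, q2, q3}

Begin with {q2}.
ε-move q2 → q3; add q3.
ε-move q3 → q0; add q0.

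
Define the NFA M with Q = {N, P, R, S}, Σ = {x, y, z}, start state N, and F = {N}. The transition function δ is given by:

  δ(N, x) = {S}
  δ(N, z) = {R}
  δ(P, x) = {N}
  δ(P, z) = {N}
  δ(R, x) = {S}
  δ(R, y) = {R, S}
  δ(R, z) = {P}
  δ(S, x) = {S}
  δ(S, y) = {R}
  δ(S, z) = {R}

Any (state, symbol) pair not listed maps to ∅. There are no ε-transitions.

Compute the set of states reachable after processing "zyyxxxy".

{R}

Start in {N}.
Read 'z': {N} → {R}.
Read 'y': {R} → {R, S}.
Read 'y': {R, S} → {R, S}.
Read 'x': {R, S} → {S}.
Read 'x': {S} → {S}.
Read 'x': {S} → {S}.
Read 'y': {S} → {R}.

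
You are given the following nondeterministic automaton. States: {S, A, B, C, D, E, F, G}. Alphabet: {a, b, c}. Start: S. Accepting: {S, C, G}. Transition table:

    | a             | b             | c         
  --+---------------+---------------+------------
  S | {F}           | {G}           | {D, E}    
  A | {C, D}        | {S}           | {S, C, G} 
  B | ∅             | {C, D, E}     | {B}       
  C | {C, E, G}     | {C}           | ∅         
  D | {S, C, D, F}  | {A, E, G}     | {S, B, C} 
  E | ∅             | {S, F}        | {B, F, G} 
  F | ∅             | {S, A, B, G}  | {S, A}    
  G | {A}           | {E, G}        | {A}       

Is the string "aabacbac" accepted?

No

Start in {S}.
Read 'a': S→{F}; now {F}.
Read 'a': F→∅; now ∅.
The set is empty and remains empty for the remaining 6 symbols.
The final set ∅ contains no accepting state.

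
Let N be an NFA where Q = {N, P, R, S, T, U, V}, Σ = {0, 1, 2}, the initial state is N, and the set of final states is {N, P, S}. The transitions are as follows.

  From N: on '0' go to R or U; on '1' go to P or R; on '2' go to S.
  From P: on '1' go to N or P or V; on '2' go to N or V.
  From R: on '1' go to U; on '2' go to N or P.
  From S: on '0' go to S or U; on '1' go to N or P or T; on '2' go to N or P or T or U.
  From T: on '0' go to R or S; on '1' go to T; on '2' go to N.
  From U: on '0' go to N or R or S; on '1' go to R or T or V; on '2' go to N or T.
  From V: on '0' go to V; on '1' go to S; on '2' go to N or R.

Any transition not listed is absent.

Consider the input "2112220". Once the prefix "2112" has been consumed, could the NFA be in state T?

Start in {N}.
Read '2': {N} → {S}.
Read '1': {S} → {N, P, T}.
Read '1': {N, P, T} → {N, P, R, T, V}.
Read '2': {N, P, R, T, V} → {N, P, R, S, V}.
State T is not in {N, P, R, S, V}.

No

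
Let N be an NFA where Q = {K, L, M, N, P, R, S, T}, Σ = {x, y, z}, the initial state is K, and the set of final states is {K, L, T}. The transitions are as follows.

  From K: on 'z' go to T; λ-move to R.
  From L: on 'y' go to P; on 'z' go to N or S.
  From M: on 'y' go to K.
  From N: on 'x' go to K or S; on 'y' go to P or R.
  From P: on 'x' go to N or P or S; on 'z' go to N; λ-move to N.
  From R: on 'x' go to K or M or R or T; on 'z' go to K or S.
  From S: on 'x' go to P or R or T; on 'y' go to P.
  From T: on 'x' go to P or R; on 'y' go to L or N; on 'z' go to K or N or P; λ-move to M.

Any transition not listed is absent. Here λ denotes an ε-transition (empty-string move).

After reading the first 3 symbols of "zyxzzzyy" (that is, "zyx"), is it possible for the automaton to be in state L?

No

Start: ε-closure({K}) = {K, R}.
Read 'z': {K, R} → {K, M, R, S, T}.
Read 'y': {K, M, R, S, T} → {K, L, N, P, R}.
Read 'x': {K, L, N, P, R} → {K, M, N, P, R, S, T}.
State L is not in {K, M, N, P, R, S, T}.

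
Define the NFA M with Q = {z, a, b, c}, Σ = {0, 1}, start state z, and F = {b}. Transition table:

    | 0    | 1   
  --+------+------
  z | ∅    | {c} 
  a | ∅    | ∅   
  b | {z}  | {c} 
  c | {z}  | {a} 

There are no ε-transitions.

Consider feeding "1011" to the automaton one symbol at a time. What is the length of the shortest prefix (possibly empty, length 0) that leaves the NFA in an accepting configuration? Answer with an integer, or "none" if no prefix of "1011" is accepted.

Start in {z}.
Read '1': z→{c}; now {c}.
Read '0': c→{z}; now {z}.
Read '1': z→{c}; now {c}.
Read '1': c→{a}; now {a}.
No reachable set along the way intersects F.

none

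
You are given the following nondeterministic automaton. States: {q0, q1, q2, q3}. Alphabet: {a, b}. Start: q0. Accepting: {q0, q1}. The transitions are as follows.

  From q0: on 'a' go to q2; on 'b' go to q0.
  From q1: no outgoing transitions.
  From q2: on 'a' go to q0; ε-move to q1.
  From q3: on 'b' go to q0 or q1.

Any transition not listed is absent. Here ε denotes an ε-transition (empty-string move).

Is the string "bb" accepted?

Yes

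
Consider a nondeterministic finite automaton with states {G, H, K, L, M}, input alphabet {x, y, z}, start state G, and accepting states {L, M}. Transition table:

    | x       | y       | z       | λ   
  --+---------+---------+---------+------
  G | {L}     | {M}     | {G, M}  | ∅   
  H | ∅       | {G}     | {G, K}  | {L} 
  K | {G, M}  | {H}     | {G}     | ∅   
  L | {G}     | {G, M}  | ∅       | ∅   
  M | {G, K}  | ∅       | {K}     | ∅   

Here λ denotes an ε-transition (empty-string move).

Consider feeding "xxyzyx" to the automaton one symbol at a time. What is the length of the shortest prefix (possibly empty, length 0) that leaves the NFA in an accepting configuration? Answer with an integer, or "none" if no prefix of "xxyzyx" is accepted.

1

Start in {G}.
Read 'x': G→{L}; now {L}.
None of the earlier sets intersect F, but {L} does.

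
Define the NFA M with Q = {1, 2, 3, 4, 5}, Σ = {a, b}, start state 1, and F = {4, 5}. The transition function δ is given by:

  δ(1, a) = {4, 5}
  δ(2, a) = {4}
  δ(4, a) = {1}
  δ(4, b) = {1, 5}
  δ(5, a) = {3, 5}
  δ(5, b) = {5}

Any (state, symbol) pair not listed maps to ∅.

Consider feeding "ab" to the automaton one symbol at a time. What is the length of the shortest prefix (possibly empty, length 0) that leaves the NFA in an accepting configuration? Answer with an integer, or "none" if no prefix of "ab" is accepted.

Start in {1}.
Read 'a': 1→{4, 5}; now {4, 5}.
None of the earlier sets intersect F, but {4, 5} does.

1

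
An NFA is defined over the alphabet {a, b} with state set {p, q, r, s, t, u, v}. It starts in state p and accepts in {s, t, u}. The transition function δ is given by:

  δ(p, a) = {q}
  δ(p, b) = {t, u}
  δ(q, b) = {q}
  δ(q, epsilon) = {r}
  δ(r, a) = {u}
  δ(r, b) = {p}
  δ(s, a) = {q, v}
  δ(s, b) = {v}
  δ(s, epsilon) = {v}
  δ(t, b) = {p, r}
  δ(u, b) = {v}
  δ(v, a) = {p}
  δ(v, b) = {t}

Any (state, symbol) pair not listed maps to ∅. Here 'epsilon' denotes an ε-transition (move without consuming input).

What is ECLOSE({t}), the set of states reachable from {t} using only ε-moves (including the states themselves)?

{t}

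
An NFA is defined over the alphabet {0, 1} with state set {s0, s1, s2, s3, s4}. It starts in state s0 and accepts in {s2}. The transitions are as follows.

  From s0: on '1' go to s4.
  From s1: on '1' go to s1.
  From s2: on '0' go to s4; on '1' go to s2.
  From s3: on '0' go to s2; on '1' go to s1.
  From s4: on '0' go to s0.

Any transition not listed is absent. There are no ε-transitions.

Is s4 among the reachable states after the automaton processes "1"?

Start in {s0}.
Read '1': {s0} → {s4}.
State s4 is in {s4}.

Yes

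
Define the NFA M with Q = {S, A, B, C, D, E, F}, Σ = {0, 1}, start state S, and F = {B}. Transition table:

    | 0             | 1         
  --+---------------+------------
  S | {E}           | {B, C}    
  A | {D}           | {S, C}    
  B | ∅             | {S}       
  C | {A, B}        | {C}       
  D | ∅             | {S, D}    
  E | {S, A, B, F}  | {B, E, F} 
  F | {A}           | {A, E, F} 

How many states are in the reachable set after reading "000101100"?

Start in {S}.
Read '0': S→{E}; now {E}.
Read '0': E→{S, A, B, F}; now {S, A, B, F}.
Read '0': S→{E}, A→{D}, B→∅, F→{A}; now {A, D, E}.
Read '1': A→{S, C}, D→{S, D}, E→{B, E, F}; now {S, B, C, D, E, F}.
Read '0': S→{E}, B→∅, C→{A, B}, D→∅, E→{S, A, B, F}, F→{A}; now {S, A, B, E, F}.
Read '1': S→{B, C}, A→{S, C}, B→{S}, E→{B, E, F}, F→{A, E, F}; now {S, A, B, C, E, F}.
Read '1': S→{B, C}, A→{S, C}, B→{S}, C→{C}, E→{B, E, F}, F→{A, E, F}; now {S, A, B, C, E, F}.
Read '0': S→{E}, A→{D}, B→∅, C→{A, B}, E→{S, A, B, F}, F→{A}; now {S, A, B, D, E, F}.
Read '0': S→{E}, A→{D}, B→∅, D→∅, E→{S, A, B, F}, F→{A}; now {S, A, B, D, E, F}.
That set has 6 states.

6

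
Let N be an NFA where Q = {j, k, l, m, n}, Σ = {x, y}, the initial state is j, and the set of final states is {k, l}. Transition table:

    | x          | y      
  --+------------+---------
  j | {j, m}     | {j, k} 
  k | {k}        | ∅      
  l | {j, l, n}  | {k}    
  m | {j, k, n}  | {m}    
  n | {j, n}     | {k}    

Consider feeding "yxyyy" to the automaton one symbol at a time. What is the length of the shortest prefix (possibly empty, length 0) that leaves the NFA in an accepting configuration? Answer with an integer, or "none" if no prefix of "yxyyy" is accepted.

Start in {j}.
Read 'y': {j} → {j, k}.
None of the earlier sets intersect F, but {j, k} does.

1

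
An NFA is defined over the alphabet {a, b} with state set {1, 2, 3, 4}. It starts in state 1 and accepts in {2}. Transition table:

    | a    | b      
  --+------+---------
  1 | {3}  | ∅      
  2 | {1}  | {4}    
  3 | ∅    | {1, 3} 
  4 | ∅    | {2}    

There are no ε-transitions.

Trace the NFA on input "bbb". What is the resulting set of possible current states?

Start in {1}.
Read 'b': 1→∅; now ∅.
The set is empty and remains empty for the remaining 2 symbols.

∅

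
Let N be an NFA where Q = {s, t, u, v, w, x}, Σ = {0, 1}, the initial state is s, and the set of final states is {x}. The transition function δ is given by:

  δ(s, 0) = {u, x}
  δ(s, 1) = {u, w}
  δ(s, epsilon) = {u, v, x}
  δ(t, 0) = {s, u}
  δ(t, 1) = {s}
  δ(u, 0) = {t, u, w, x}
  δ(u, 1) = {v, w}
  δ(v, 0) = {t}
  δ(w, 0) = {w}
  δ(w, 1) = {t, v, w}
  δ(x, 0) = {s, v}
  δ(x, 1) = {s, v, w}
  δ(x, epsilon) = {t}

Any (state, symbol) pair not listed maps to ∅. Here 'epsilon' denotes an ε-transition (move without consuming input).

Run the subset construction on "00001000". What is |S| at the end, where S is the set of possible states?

6

Start: ε-closure({s}) = {s, t, u, v, x}.
Read '0': {s, t, u, v, x} → {s, t, u, v, w, x}.
Read '0': {s, t, u, v, w, x} → {s, t, u, v, w, x}.
Read '0': {s, t, u, v, w, x} → {s, t, u, v, w, x}.
Read '0': {s, t, u, v, w, x} → {s, t, u, v, w, x}.
Read '1': {s, t, u, v, w, x} → {s, t, u, v, w, x}.
Read '0': {s, t, u, v, w, x} → {s, t, u, v, w, x}.
Read '0': {s, t, u, v, w, x} → {s, t, u, v, w, x}.
Read '0': {s, t, u, v, w, x} → {s, t, u, v, w, x}.
That set has 6 states.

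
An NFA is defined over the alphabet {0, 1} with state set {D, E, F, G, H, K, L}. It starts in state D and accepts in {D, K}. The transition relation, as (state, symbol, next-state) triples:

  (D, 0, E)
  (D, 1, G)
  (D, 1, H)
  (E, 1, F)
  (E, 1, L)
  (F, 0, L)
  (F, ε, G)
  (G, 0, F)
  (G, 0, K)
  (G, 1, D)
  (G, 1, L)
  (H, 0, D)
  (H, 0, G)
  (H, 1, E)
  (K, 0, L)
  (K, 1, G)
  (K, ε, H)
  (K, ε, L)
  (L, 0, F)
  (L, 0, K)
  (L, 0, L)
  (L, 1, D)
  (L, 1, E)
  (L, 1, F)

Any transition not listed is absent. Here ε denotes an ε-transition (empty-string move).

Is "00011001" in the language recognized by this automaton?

Start in {D}.
Read '0': {D} → {E}.
Read '0': {E} → ∅.
The set is empty and remains empty for the remaining 6 symbols.
The final set ∅ contains no accepting state.

No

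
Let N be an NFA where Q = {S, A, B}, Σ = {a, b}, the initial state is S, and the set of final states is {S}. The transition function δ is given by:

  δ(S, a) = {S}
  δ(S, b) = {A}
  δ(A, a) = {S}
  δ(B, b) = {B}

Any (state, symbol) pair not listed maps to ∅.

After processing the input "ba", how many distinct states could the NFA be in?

1

Start in {S}.
Read 'b': S→{A}; now {A}.
Read 'a': A→{S}; now {S}.
That set has 1 state.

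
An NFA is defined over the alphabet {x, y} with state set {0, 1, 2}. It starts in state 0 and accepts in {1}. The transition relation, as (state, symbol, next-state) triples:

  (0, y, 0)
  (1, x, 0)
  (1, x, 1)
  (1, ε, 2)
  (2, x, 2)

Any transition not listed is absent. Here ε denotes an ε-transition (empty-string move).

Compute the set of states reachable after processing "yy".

{0}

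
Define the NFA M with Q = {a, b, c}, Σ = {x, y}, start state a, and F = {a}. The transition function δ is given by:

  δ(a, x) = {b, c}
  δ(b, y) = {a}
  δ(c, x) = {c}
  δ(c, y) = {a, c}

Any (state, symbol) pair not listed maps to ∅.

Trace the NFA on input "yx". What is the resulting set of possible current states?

Start in {a}.
Read 'y': {a} → ∅.
The set is empty and remains empty for the remaining 1 symbol.

∅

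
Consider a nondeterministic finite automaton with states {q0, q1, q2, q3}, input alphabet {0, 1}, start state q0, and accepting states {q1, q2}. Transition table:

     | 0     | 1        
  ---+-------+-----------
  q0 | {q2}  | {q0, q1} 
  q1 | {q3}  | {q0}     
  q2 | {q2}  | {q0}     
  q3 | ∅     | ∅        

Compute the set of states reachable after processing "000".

{q2}

Start in {q0}.
Read '0': q0→{q2}; now {q2}.
Read '0': q2→{q2}; now {q2}.
Read '0': q2→{q2}; now {q2}.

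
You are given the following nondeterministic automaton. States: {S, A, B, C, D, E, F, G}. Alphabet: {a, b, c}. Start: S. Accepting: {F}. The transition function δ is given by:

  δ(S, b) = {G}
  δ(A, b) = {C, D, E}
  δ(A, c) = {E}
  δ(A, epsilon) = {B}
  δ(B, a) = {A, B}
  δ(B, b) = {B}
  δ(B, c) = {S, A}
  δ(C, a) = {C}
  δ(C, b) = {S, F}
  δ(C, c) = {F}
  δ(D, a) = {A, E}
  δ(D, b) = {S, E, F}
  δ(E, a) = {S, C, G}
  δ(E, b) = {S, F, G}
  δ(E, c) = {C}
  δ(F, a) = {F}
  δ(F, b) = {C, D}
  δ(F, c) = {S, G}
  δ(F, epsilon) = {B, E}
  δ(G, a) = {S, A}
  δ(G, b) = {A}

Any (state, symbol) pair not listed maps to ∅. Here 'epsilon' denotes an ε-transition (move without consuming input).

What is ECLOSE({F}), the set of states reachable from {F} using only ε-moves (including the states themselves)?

Begin with {F}.
ε-move F → B; add B.
ε-move F → E; add E.

{B, E, F}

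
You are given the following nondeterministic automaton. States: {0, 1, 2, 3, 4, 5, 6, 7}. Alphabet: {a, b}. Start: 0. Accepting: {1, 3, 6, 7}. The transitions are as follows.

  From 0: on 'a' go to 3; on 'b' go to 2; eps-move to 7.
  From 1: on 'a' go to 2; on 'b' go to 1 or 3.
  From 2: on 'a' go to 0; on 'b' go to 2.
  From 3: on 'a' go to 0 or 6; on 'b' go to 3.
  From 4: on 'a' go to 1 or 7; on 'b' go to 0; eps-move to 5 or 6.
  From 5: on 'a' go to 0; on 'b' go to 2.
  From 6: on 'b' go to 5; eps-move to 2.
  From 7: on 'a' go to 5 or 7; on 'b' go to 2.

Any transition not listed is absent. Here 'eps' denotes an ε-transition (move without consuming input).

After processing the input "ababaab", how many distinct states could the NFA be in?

Start: ε-closure({0}) = {0, 7}.
Read 'a': {0, 7} → {3, 5, 7}.
Read 'b': {3, 5, 7} → {2, 3}.
Read 'a': {2, 3} → {0, 2, 6, 7}.
Read 'b': {0, 2, 6, 7} → {2, 5}.
Read 'a': {2, 5} → {0, 7}.
Read 'a': {0, 7} → {3, 5, 7}.
Read 'b': {3, 5, 7} → {2, 3}.
That set has 2 states.

2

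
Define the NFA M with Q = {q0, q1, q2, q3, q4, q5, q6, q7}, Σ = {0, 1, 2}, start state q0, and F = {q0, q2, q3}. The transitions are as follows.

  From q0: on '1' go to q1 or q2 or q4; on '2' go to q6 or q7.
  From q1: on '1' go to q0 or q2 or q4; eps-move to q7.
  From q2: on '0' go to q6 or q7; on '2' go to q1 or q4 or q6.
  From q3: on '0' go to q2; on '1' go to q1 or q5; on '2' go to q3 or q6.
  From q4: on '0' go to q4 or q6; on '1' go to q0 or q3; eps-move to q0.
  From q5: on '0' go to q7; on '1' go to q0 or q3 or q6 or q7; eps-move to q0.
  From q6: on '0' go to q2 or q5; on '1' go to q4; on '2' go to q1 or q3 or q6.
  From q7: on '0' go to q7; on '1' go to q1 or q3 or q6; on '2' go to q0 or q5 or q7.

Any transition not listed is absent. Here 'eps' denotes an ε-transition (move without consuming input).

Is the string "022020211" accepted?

No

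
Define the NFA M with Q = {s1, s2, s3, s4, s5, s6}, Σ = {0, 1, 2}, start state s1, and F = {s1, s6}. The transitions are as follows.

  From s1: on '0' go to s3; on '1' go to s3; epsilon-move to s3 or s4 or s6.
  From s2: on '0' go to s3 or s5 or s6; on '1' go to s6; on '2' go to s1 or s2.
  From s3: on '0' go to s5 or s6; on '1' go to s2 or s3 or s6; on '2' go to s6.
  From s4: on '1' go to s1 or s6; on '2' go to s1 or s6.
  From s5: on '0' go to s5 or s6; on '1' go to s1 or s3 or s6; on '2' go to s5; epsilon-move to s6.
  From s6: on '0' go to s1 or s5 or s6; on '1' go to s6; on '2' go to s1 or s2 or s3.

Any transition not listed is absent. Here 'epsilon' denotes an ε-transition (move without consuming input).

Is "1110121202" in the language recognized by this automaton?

Yes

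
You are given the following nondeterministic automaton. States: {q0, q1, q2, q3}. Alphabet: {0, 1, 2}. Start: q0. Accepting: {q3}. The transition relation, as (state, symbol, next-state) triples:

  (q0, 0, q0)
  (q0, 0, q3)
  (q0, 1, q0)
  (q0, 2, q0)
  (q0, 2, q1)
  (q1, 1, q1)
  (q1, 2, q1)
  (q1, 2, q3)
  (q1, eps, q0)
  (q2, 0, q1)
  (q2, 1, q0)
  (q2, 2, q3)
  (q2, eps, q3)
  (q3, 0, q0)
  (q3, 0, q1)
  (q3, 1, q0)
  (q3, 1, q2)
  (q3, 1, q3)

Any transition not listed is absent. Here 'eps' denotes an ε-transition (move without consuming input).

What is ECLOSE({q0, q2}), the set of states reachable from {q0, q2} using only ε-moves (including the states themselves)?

Begin with {q0, q2}.
ε-move q2 → q3; add q3.

{q0, q2, q3}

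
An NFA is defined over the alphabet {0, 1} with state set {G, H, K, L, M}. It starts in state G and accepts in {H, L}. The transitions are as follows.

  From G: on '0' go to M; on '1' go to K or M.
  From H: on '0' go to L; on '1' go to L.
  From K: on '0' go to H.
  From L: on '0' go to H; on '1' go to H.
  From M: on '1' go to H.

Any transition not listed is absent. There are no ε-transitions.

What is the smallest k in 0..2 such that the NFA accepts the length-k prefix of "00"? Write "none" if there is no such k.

none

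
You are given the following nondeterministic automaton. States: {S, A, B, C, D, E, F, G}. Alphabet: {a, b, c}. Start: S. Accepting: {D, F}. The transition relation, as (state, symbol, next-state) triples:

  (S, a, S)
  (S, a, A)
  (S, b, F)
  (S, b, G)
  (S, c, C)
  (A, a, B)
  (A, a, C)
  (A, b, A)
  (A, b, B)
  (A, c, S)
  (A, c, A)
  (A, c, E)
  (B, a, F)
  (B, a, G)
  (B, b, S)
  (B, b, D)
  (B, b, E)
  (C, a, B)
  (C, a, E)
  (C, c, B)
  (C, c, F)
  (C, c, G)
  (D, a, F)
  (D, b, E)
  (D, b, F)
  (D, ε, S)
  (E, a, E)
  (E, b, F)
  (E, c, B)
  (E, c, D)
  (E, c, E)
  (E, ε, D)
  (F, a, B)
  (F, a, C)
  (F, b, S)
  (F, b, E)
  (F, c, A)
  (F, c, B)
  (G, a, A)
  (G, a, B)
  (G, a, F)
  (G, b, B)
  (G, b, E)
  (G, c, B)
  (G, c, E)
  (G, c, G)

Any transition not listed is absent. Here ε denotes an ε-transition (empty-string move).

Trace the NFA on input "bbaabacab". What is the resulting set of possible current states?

{S, A, B, D, E, F, G}

Start in {S}.
Read 'b': {S} → {F, G}.
Read 'b': {F, G} → {S, B, D, E}.
Read 'a': {S, B, D, E} → {S, A, D, E, F, G}.
Read 'a': {S, A, D, E, F, G} → {S, A, B, C, D, E, F}.
Read 'b': {S, A, B, C, D, E, F} → {S, A, B, D, E, F, G}.
Read 'a': {S, A, B, D, E, F, G} → {S, A, B, C, D, E, F, G}.
Read 'c': {S, A, B, C, D, E, F, G} → {S, A, B, C, D, E, F, G}.
Read 'a': {S, A, B, C, D, E, F, G} → {S, A, B, C, D, E, F, G}.
Read 'b': {S, A, B, C, D, E, F, G} → {S, A, B, D, E, F, G}.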